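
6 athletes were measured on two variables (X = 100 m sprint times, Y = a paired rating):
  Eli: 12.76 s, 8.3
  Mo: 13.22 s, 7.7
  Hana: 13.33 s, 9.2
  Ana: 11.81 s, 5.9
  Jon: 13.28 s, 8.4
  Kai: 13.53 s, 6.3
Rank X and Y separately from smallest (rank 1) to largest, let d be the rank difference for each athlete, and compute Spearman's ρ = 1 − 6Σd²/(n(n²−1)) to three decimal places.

Ranks of variable 1: 2, 3, 5, 1, 4, 6
Ranks of variable 2: 4, 3, 6, 1, 5, 2
d = r₁ − r₂: -2, 0, -1, 0, -1, 4
d²: 4, 0, 1, 0, 1, 16; Σd² = 22
ρ = 1 − 6·22/(6·35) = 1 − 132/210 = 0.371

0.371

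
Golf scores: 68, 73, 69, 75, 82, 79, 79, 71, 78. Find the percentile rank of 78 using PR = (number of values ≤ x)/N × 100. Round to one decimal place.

N = 9.
Strictly below 78: 5. Equal to 78: 1.
PR = 6/9 × 100 = 66.7

66.7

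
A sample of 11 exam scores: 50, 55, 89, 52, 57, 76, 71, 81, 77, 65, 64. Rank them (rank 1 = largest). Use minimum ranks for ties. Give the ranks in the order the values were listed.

11, 9, 1, 10, 8, 4, 5, 2, 3, 6, 7

Sorted (descending): 89, 81, 77, 76, 71, 65, 64, 57, 55, 52, 50
No ties — each value takes its position as its rank.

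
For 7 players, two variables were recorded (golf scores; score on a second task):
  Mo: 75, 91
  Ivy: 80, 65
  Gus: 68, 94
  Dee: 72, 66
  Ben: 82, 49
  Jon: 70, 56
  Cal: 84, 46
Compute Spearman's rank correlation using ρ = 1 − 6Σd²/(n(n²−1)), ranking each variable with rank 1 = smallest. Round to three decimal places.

-0.750

Ranks of variable 1: 4, 5, 1, 3, 6, 2, 7
Ranks of variable 2: 6, 4, 7, 5, 2, 3, 1
d = r₁ − r₂: -2, 1, -6, -2, 4, -1, 6
d²: 4, 1, 36, 4, 16, 1, 36; Σd² = 98
ρ = 1 − 6·98/(7·48) = 1 − 588/336 = -0.750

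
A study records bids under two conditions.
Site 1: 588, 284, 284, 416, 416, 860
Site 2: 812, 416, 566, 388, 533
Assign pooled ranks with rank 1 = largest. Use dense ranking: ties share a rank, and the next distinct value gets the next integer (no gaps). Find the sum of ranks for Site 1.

32

Sorted (descending): 860, 812, 588, 566, 533, 416, 416, 416, 388, 284, 284
The 3 values of 416 share dense rank 6.
The 2 values of 284 share dense rank 8.
Remaining distinct values take the next consecutive integers.
Site 1 values → pooled ranks: 588→3, 284→8, 284→8, 416→6, 416→6, 860→1
Rank sum = 3 + 8 + 8 + 6 + 6 + 1 = 32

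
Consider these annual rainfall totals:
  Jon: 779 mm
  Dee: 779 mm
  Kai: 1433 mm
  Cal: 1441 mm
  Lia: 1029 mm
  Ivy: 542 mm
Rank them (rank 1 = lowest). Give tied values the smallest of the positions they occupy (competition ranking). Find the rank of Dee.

2

Sorted (ascending): 542, 779, 779, 1029, 1433, 1441
The 2 values of 779 occupy positions 2–3 → each gets rank 2.
Dee has value 779 mm → rank 2.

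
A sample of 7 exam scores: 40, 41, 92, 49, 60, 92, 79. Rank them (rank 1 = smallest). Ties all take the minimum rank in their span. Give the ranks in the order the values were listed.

1, 2, 6, 3, 4, 6, 5

Sorted (ascending): 40, 41, 49, 60, 79, 92, 92
The 2 values of 92 occupy positions 6–7 → each gets rank 6.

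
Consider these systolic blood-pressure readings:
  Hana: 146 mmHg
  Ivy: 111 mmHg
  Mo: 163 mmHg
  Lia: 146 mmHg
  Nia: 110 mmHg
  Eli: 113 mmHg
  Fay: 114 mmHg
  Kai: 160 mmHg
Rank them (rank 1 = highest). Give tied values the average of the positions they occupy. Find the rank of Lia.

3.5

Sorted (descending): 163, 160, 146, 146, 114, 113, 111, 110
The 2 values of 146 occupy positions 3–4 → average rank (3+4)/2 = 3.5.
Lia has value 146 mmHg → rank 3.5.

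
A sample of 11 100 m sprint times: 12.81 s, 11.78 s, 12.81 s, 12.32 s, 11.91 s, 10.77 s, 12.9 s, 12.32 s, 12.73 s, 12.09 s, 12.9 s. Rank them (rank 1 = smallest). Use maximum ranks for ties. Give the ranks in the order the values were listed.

Sorted (ascending): 10.77, 11.78, 11.91, 12.09, 12.32, 12.32, 12.73, 12.81, 12.81, 12.9, 12.9
The 2 values of 12.32 occupy positions 5–6 → each gets rank 6.
The 2 values of 12.81 occupy positions 8–9 → each gets rank 9.
The 2 values of 12.9 occupy positions 10–11 → each gets rank 11.

9, 2, 9, 6, 3, 1, 11, 6, 7, 4, 11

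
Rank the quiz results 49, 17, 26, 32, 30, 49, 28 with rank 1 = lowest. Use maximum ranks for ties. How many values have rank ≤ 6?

5

Sorted (ascending): 17, 26, 28, 30, 32, 49, 49
The 2 values of 49 occupy positions 6–7 → each gets rank 7.
Ranks ≤ 6: {1, 2, 3, 4, 5} → 5 values.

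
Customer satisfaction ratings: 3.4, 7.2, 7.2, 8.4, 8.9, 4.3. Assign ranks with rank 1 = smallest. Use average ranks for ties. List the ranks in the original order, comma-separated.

Sorted (ascending): 3.4, 4.3, 7.2, 7.2, 8.4, 8.9
The 2 values of 7.2 occupy positions 3–4 → average rank (3+4)/2 = 3.5.

1, 3.5, 3.5, 5, 6, 2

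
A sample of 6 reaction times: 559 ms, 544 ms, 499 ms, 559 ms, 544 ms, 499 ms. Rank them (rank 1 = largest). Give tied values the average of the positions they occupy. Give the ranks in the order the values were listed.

1.5, 3.5, 5.5, 1.5, 3.5, 5.5

Sorted (descending): 559, 559, 544, 544, 499, 499
The 2 values of 559 occupy positions 1–2 → average rank (1+2)/2 = 1.5.
The 2 values of 544 occupy positions 3–4 → average rank (3+4)/2 = 3.5.
The 2 values of 499 occupy positions 5–6 → average rank (5+6)/2 = 5.5.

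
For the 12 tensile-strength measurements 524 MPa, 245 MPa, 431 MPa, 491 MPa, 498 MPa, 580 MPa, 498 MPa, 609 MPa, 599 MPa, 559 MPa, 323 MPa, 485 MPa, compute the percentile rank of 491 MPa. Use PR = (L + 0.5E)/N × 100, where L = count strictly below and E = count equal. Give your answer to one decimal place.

N = 12.
Strictly below 491: 4. Equal to 491: 1.
PR = (4 + 0.5·1)/12 × 100 = 37.5

37.5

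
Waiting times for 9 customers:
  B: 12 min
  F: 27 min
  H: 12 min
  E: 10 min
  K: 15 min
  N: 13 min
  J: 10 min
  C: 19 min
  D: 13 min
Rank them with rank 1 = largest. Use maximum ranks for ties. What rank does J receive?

9

Sorted (descending): 27, 19, 15, 13, 13, 12, 12, 10, 10
The 2 values of 13 occupy positions 4–5 → each gets rank 5.
The 2 values of 12 occupy positions 6–7 → each gets rank 7.
The 2 values of 10 occupy positions 8–9 → each gets rank 9.
J has value 10 min → rank 9.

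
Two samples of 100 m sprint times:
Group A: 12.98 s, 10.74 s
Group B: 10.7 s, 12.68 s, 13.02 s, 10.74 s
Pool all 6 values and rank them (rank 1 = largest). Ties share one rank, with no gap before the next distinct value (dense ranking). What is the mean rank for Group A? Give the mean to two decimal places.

Sorted (descending): 13.02, 12.98, 12.68, 10.74, 10.74, 10.7
The 2 values of 10.74 share dense rank 4.
Remaining distinct values take the next consecutive integers.
Group A values → pooled ranks: 12.98→2, 10.74→4
Mean rank = (2 + 4) / 2 = 3.00

3.00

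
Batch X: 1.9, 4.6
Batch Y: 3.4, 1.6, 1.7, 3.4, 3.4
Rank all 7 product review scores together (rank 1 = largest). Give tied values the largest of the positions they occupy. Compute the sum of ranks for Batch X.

6

Sorted (descending): 4.6, 3.4, 3.4, 3.4, 1.9, 1.7, 1.6
The 3 values of 3.4 occupy positions 2–4 → each gets rank 4.
Batch X values → pooled ranks: 1.9→5, 4.6→1
Rank sum = 5 + 1 = 6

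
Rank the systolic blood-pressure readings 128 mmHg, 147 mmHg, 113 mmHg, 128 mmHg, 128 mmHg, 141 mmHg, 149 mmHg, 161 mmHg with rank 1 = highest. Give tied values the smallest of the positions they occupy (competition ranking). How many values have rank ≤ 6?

7

Sorted (descending): 161, 149, 147, 141, 128, 128, 128, 113
The 3 values of 128 occupy positions 5–7 → each gets rank 5.
Ranks ≤ 6: {1, 2, 3, 4, 5, 5, 5} → 7 values.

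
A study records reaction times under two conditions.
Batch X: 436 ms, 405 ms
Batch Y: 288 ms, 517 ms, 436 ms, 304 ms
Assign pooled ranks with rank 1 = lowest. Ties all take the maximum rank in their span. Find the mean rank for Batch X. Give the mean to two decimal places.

Sorted (ascending): 288, 304, 405, 436, 436, 517
The 2 values of 436 occupy positions 4–5 → each gets rank 5.
Batch X values → pooled ranks: 436→5, 405→3
Mean rank = (5 + 3) / 2 = 4.00

4.00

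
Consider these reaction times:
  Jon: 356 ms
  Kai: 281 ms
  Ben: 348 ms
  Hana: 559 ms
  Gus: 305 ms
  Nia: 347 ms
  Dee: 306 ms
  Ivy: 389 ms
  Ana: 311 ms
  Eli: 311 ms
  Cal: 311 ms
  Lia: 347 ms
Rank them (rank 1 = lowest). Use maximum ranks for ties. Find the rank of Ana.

Sorted (ascending): 281, 305, 306, 311, 311, 311, 347, 347, 348, 356, 389, 559
The 3 values of 311 occupy positions 4–6 → each gets rank 6.
The 2 values of 347 occupy positions 7–8 → each gets rank 8.
Ana has value 311 ms → rank 6.

6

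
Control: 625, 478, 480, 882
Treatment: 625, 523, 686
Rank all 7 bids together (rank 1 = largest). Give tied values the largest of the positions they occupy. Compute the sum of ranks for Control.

Sorted (descending): 882, 686, 625, 625, 523, 480, 478
The 2 values of 625 occupy positions 3–4 → each gets rank 4.
Control values → pooled ranks: 625→4, 478→7, 480→6, 882→1
Rank sum = 4 + 7 + 6 + 1 = 18

18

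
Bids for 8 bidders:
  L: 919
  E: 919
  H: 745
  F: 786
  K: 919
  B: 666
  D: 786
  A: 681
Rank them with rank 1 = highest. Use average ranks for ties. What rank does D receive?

4.5

Sorted (descending): 919, 919, 919, 786, 786, 745, 681, 666
The 3 values of 919 occupy positions 1–3 → average rank 2.
The 2 values of 786 occupy positions 4–5 → average rank (4+5)/2 = 4.5.
D has value 786 → rank 4.5.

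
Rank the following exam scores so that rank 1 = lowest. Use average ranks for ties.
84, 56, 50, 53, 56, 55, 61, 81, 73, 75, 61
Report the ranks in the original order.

11, 4.5, 1, 2, 4.5, 3, 6.5, 10, 8, 9, 6.5

Sorted (ascending): 50, 53, 55, 56, 56, 61, 61, 73, 75, 81, 84
The 2 values of 56 occupy positions 4–5 → average rank (4+5)/2 = 4.5.
The 2 values of 61 occupy positions 6–7 → average rank (6+7)/2 = 6.5.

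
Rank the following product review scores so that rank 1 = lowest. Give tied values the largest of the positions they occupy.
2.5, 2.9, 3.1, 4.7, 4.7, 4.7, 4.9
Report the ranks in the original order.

Sorted (ascending): 2.5, 2.9, 3.1, 4.7, 4.7, 4.7, 4.9
The 3 values of 4.7 occupy positions 4–6 → each gets rank 6.

1, 2, 3, 6, 6, 6, 7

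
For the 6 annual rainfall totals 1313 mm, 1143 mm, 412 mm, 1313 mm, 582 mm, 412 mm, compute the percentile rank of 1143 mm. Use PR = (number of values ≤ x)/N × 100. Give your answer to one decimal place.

66.7

N = 6.
Strictly below 1143: 3. Equal to 1143: 1.
PR = 4/6 × 100 = 66.7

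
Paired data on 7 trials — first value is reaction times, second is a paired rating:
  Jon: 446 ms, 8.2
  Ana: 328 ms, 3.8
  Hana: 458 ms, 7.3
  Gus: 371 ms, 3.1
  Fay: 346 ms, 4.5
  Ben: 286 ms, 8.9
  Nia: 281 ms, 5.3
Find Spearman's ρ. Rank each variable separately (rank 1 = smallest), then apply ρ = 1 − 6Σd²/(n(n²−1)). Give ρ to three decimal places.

Ranks of variable 1: 6, 3, 7, 5, 4, 2, 1
Ranks of variable 2: 6, 2, 5, 1, 3, 7, 4
d = r₁ − r₂: 0, 1, 2, 4, 1, -5, -3
d²: 0, 1, 4, 16, 1, 25, 9; Σd² = 56
ρ = 1 − 6·56/(7·48) = 1 − 336/336 = 0.000

0.000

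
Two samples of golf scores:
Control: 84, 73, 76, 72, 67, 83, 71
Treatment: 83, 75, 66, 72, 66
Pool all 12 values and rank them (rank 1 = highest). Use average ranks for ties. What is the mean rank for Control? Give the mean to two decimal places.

Sorted (descending): 84, 83, 83, 76, 75, 73, 72, 72, 71, 67, 66, 66
The 2 values of 83 occupy positions 2–3 → average rank (2+3)/2 = 2.5.
The 2 values of 72 occupy positions 7–8 → average rank (7+8)/2 = 7.5.
The 2 values of 66 occupy positions 11–12 → average rank (11+12)/2 = 11.5.
Control values → pooled ranks: 84→1, 73→6, 76→4, 72→7.5, 67→10, 83→2.5, 71→9
Mean rank = (1 + 6 + 4 + 7.5 + 10 + 2.5 + 9) / 7 = 5.71

5.71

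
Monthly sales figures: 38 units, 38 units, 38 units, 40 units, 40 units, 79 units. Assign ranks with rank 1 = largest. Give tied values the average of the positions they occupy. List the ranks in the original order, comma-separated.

5, 5, 5, 2.5, 2.5, 1

Sorted (descending): 79, 40, 40, 38, 38, 38
The 2 values of 40 occupy positions 2–3 → average rank (2+3)/2 = 2.5.
The 3 values of 38 occupy positions 4–6 → average rank 5.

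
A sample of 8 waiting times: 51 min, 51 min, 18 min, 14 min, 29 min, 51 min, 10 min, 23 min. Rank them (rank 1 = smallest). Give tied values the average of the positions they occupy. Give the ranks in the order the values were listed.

Sorted (ascending): 10, 14, 18, 23, 29, 51, 51, 51
The 3 values of 51 occupy positions 6–8 → average rank 7.

7, 7, 3, 2, 5, 7, 1, 4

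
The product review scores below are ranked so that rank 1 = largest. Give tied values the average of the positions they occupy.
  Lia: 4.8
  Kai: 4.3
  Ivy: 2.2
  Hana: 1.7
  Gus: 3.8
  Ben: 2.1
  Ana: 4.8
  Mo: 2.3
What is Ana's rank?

Sorted (descending): 4.8, 4.8, 4.3, 3.8, 2.3, 2.2, 2.1, 1.7
The 2 values of 4.8 occupy positions 1–2 → average rank (1+2)/2 = 1.5.
Ana has value 4.8 → rank 1.5.

1.5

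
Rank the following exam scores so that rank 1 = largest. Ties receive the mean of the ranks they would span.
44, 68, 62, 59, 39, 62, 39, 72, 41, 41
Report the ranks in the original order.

Sorted (descending): 72, 68, 62, 62, 59, 44, 41, 41, 39, 39
The 2 values of 62 occupy positions 3–4 → average rank (3+4)/2 = 3.5.
The 2 values of 41 occupy positions 7–8 → average rank (7+8)/2 = 7.5.
The 2 values of 39 occupy positions 9–10 → average rank (9+10)/2 = 9.5.

6, 2, 3.5, 5, 9.5, 3.5, 9.5, 1, 7.5, 7.5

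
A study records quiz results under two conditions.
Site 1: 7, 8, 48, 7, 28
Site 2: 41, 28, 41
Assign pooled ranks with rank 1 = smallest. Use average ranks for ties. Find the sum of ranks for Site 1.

18.5

Sorted (ascending): 7, 7, 8, 28, 28, 41, 41, 48
The 2 values of 7 occupy positions 1–2 → average rank (1+2)/2 = 1.5.
The 2 values of 28 occupy positions 4–5 → average rank (4+5)/2 = 4.5.
The 2 values of 41 occupy positions 6–7 → average rank (6+7)/2 = 6.5.
Site 1 values → pooled ranks: 7→1.5, 8→3, 48→8, 7→1.5, 28→4.5
Rank sum = 1.5 + 3 + 8 + 1.5 + 4.5 = 18.5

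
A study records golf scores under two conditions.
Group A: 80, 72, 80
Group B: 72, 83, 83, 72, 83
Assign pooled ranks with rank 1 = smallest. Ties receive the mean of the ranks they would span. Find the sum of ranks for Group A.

11

Sorted (ascending): 72, 72, 72, 80, 80, 83, 83, 83
The 3 values of 72 occupy positions 1–3 → average rank 2.
The 2 values of 80 occupy positions 4–5 → average rank (4+5)/2 = 4.5.
The 3 values of 83 occupy positions 6–8 → average rank 7.
Group A values → pooled ranks: 80→4.5, 72→2, 80→4.5
Rank sum = 4.5 + 2 + 4.5 = 11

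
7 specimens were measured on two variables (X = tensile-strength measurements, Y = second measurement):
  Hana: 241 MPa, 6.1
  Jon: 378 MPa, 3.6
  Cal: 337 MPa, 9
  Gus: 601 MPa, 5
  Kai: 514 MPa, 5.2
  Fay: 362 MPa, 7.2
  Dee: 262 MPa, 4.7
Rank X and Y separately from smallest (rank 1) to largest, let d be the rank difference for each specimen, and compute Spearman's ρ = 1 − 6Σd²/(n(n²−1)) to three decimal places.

-0.286

Ranks of variable 1: 1, 5, 3, 7, 6, 4, 2
Ranks of variable 2: 5, 1, 7, 3, 4, 6, 2
d = r₁ − r₂: -4, 4, -4, 4, 2, -2, 0
d²: 16, 16, 16, 16, 4, 4, 0; Σd² = 72
ρ = 1 − 6·72/(7·48) = 1 − 432/336 = -0.286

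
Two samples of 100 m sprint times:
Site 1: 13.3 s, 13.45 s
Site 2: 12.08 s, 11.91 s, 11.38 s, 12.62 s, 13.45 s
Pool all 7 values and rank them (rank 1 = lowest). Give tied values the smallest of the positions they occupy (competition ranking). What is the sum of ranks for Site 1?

Sorted (ascending): 11.38, 11.91, 12.08, 12.62, 13.3, 13.45, 13.45
The 2 values of 13.45 occupy positions 6–7 → each gets rank 6.
Site 1 values → pooled ranks: 13.3→5, 13.45→6
Rank sum = 5 + 6 = 11

11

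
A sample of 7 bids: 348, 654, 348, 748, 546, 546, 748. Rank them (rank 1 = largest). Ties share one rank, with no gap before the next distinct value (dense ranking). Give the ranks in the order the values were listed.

Sorted (descending): 748, 748, 654, 546, 546, 348, 348
The 2 values of 748 share dense rank 1.
The 2 values of 546 share dense rank 3.
The 2 values of 348 share dense rank 4.
Remaining distinct values take the next consecutive integers.

4, 2, 4, 1, 3, 3, 1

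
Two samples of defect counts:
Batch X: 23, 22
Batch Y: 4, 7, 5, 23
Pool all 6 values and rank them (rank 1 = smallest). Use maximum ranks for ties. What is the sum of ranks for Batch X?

10

Sorted (ascending): 4, 5, 7, 22, 23, 23
The 2 values of 23 occupy positions 5–6 → each gets rank 6.
Batch X values → pooled ranks: 23→6, 22→4
Rank sum = 6 + 4 = 10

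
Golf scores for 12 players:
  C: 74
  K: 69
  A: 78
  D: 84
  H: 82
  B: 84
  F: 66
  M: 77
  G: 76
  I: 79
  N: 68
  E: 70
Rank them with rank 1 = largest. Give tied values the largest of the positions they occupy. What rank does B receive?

Sorted (descending): 84, 84, 82, 79, 78, 77, 76, 74, 70, 69, 68, 66
The 2 values of 84 occupy positions 1–2 → each gets rank 2.
B has value 84 → rank 2.

2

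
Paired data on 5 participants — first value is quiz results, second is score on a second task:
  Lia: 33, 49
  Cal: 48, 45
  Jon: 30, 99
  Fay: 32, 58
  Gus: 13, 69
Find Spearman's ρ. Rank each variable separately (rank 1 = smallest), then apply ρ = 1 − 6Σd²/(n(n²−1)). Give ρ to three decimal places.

-0.900

Ranks of variable 1: 4, 5, 2, 3, 1
Ranks of variable 2: 2, 1, 5, 3, 4
d = r₁ − r₂: 2, 4, -3, 0, -3
d²: 4, 16, 9, 0, 9; Σd² = 38
ρ = 1 − 6·38/(5·24) = 1 − 228/120 = -0.900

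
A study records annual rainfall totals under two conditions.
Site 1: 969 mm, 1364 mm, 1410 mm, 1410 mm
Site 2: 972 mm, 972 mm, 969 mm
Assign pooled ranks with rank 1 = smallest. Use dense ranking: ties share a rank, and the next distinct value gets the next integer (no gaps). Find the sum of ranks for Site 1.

Sorted (ascending): 969, 969, 972, 972, 1364, 1410, 1410
The 2 values of 969 share dense rank 1.
The 2 values of 972 share dense rank 2.
The 2 values of 1410 share dense rank 4.
Remaining distinct values take the next consecutive integers.
Site 1 values → pooled ranks: 969→1, 1364→3, 1410→4, 1410→4
Rank sum = 1 + 3 + 4 + 4 = 12

12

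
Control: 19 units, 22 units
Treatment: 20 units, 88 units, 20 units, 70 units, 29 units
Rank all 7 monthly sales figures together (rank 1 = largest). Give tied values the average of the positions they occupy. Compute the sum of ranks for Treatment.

Sorted (descending): 88, 70, 29, 22, 20, 20, 19
The 2 values of 20 occupy positions 5–6 → average rank (5+6)/2 = 5.5.
Treatment values → pooled ranks: 20→5.5, 88→1, 20→5.5, 70→2, 29→3
Rank sum = 5.5 + 1 + 5.5 + 2 + 3 = 17

17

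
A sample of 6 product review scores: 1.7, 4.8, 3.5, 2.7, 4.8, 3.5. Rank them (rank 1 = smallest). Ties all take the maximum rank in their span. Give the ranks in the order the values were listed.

Sorted (ascending): 1.7, 2.7, 3.5, 3.5, 4.8, 4.8
The 2 values of 3.5 occupy positions 3–4 → each gets rank 4.
The 2 values of 4.8 occupy positions 5–6 → each gets rank 6.

1, 6, 4, 2, 6, 4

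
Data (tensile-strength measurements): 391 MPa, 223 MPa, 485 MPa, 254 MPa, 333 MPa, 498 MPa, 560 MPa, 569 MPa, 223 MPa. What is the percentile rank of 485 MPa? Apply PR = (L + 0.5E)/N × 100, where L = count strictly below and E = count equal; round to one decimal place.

61.1

N = 9.
Strictly below 485: 5. Equal to 485: 1.
PR = (5 + 0.5·1)/9 × 100 = 61.1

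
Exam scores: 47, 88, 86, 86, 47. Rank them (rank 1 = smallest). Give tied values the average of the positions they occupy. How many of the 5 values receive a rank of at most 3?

Sorted (ascending): 47, 47, 86, 86, 88
The 2 values of 47 occupy positions 1–2 → average rank (1+2)/2 = 1.5.
The 2 values of 86 occupy positions 3–4 → average rank (3+4)/2 = 3.5.
Ranks ≤ 3: {1.5, 1.5} → 2 values.

2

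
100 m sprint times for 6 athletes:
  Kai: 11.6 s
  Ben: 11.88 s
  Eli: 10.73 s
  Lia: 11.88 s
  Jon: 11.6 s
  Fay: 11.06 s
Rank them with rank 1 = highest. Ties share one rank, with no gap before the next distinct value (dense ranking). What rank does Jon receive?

Sorted (descending): 11.88, 11.88, 11.6, 11.6, 11.06, 10.73
The 2 values of 11.88 share dense rank 1.
The 2 values of 11.6 share dense rank 2.
Remaining distinct values take the next consecutive integers.
Jon has value 11.6 s → rank 2.

2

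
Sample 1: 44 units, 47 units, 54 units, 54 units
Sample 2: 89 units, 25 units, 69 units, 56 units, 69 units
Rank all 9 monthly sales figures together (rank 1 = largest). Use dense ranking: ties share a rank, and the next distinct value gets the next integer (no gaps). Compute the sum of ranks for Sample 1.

Sorted (descending): 89, 69, 69, 56, 54, 54, 47, 44, 25
The 2 values of 69 share dense rank 2.
The 2 values of 54 share dense rank 4.
Remaining distinct values take the next consecutive integers.
Sample 1 values → pooled ranks: 44→6, 47→5, 54→4, 54→4
Rank sum = 6 + 5 + 4 + 4 = 19

19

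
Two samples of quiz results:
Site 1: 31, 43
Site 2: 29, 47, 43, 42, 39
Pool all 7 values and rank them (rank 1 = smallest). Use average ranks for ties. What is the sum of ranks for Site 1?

7.5

Sorted (ascending): 29, 31, 39, 42, 43, 43, 47
The 2 values of 43 occupy positions 5–6 → average rank (5+6)/2 = 5.5.
Site 1 values → pooled ranks: 31→2, 43→5.5
Rank sum = 2 + 5.5 = 7.5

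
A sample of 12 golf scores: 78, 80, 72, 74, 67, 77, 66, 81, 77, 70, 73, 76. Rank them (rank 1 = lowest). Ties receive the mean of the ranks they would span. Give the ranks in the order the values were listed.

Sorted (ascending): 66, 67, 70, 72, 73, 74, 76, 77, 77, 78, 80, 81
The 2 values of 77 occupy positions 8–9 → average rank (8+9)/2 = 8.5.

10, 11, 4, 6, 2, 8.5, 1, 12, 8.5, 3, 5, 7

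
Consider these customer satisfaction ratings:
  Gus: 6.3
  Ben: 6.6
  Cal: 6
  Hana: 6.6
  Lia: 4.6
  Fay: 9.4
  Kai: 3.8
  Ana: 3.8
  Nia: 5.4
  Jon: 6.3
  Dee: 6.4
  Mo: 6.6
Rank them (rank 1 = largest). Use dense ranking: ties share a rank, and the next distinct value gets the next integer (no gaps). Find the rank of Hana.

2

Sorted (descending): 9.4, 6.6, 6.6, 6.6, 6.4, 6.3, 6.3, 6, 5.4, 4.6, 3.8, 3.8
The 3 values of 6.6 share dense rank 2.
The 2 values of 6.3 share dense rank 4.
The 2 values of 3.8 share dense rank 8.
Remaining distinct values take the next consecutive integers.
Hana has value 6.6 → rank 2.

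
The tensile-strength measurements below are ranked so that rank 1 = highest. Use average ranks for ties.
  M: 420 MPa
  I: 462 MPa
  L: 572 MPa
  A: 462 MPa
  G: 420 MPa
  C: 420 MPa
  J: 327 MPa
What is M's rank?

5

Sorted (descending): 572, 462, 462, 420, 420, 420, 327
The 2 values of 462 occupy positions 2–3 → average rank (2+3)/2 = 2.5.
The 3 values of 420 occupy positions 4–6 → average rank 5.
M has value 420 MPa → rank 5.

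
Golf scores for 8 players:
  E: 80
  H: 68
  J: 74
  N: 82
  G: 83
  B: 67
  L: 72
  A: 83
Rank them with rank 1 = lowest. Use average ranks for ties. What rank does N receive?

Sorted (ascending): 67, 68, 72, 74, 80, 82, 83, 83
The 2 values of 83 occupy positions 7–8 → average rank (7+8)/2 = 7.5.
N has value 82 → rank 6.

6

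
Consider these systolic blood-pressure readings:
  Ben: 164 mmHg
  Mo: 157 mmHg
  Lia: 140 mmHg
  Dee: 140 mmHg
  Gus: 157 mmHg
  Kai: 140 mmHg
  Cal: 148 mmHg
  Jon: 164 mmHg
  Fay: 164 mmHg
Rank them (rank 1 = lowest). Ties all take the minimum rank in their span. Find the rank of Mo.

Sorted (ascending): 140, 140, 140, 148, 157, 157, 164, 164, 164
The 3 values of 140 occupy positions 1–3 → each gets rank 1.
The 2 values of 157 occupy positions 5–6 → each gets rank 5.
The 3 values of 164 occupy positions 7–9 → each gets rank 7.
Mo has value 157 mmHg → rank 5.

5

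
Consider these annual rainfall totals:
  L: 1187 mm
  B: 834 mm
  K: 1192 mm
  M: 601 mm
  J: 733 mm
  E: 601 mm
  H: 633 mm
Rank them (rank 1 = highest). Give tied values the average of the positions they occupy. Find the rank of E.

Sorted (descending): 1192, 1187, 834, 733, 633, 601, 601
The 2 values of 601 occupy positions 6–7 → average rank (6+7)/2 = 6.5.
E has value 601 mm → rank 6.5.

6.5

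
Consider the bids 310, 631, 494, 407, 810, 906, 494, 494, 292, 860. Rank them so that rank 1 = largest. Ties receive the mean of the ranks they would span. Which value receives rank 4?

631

Sorted (descending): 906, 860, 810, 631, 494, 494, 494, 407, 310, 292
The 3 values of 494 occupy positions 5–7 → average rank 6.
Rank 4 → value 631.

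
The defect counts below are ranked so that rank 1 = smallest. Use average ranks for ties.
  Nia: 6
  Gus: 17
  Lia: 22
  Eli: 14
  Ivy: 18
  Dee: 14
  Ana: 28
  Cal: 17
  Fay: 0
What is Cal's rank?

5.5

Sorted (ascending): 0, 6, 14, 14, 17, 17, 18, 22, 28
The 2 values of 14 occupy positions 3–4 → average rank (3+4)/2 = 3.5.
The 2 values of 17 occupy positions 5–6 → average rank (5+6)/2 = 5.5.
Cal has value 17 → rank 5.5.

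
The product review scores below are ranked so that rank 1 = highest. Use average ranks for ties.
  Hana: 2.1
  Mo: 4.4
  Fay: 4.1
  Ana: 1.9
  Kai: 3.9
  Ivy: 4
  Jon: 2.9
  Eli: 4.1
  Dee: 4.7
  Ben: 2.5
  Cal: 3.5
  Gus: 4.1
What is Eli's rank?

4

Sorted (descending): 4.7, 4.4, 4.1, 4.1, 4.1, 4, 3.9, 3.5, 2.9, 2.5, 2.1, 1.9
The 3 values of 4.1 occupy positions 3–5 → average rank 4.
Eli has value 4.1 → rank 4.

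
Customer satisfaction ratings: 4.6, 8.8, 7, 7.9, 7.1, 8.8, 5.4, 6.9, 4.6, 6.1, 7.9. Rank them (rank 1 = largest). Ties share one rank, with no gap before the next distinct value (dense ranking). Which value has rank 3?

Sorted (descending): 8.8, 8.8, 7.9, 7.9, 7.1, 7, 6.9, 6.1, 5.4, 4.6, 4.6
The 2 values of 8.8 share dense rank 1.
The 2 values of 7.9 share dense rank 2.
The 2 values of 4.6 share dense rank 8.
Remaining distinct values take the next consecutive integers.
Rank 3 → value 7.1.

7.1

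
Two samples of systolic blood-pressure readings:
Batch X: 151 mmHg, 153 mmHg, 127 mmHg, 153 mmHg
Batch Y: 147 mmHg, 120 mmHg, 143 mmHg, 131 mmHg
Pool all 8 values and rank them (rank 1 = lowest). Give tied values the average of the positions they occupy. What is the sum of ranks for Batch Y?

Sorted (ascending): 120, 127, 131, 143, 147, 151, 153, 153
The 2 values of 153 occupy positions 7–8 → average rank (7+8)/2 = 7.5.
Batch Y values → pooled ranks: 147→5, 120→1, 143→4, 131→3
Rank sum = 5 + 1 + 4 + 3 = 13

13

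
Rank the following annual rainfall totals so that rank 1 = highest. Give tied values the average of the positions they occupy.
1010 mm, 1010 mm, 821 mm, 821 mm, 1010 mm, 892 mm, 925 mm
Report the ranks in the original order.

Sorted (descending): 1010, 1010, 1010, 925, 892, 821, 821
The 3 values of 1010 occupy positions 1–3 → average rank 2.
The 2 values of 821 occupy positions 6–7 → average rank (6+7)/2 = 6.5.

2, 2, 6.5, 6.5, 2, 5, 4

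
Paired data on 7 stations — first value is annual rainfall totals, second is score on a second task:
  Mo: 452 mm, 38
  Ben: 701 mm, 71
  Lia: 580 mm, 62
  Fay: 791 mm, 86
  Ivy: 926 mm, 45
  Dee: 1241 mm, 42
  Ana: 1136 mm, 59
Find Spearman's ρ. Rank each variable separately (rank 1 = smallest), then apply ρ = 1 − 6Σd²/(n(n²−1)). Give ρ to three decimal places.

-0.071

Ranks of variable 1: 1, 3, 2, 4, 5, 7, 6
Ranks of variable 2: 1, 6, 5, 7, 3, 2, 4
d = r₁ − r₂: 0, -3, -3, -3, 2, 5, 2
d²: 0, 9, 9, 9, 4, 25, 4; Σd² = 60
ρ = 1 − 6·60/(7·48) = 1 − 360/336 = -0.071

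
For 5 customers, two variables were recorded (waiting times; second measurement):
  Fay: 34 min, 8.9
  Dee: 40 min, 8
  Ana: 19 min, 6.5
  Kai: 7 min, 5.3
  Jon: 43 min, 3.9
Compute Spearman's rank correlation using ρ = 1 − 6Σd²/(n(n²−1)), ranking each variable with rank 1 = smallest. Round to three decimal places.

-0.100

Ranks of variable 1: 3, 4, 2, 1, 5
Ranks of variable 2: 5, 4, 3, 2, 1
d = r₁ − r₂: -2, 0, -1, -1, 4
d²: 4, 0, 1, 1, 16; Σd² = 22
ρ = 1 − 6·22/(5·24) = 1 − 132/120 = -0.100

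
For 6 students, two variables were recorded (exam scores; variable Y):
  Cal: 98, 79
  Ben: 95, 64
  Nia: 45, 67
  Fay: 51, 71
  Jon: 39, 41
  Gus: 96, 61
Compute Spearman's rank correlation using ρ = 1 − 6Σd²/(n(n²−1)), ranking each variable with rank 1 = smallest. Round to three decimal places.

Ranks of variable 1: 6, 4, 2, 3, 1, 5
Ranks of variable 2: 6, 3, 4, 5, 1, 2
d = r₁ − r₂: 0, 1, -2, -2, 0, 3
d²: 0, 1, 4, 4, 0, 9; Σd² = 18
ρ = 1 − 6·18/(6·35) = 1 − 108/210 = 0.486

0.486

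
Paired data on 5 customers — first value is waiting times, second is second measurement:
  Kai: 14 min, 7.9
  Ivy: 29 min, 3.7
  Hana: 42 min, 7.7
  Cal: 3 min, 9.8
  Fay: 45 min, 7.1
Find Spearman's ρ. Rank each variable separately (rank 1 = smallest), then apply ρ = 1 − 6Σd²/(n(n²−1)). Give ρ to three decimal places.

Ranks of variable 1: 2, 3, 4, 1, 5
Ranks of variable 2: 4, 1, 3, 5, 2
d = r₁ − r₂: -2, 2, 1, -4, 3
d²: 4, 4, 1, 16, 9; Σd² = 34
ρ = 1 − 6·34/(5·24) = 1 − 204/120 = -0.700

-0.700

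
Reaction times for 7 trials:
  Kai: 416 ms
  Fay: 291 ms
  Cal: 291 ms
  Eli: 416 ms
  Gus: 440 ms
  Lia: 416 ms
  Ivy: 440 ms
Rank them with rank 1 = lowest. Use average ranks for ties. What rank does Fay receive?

Sorted (ascending): 291, 291, 416, 416, 416, 440, 440
The 2 values of 291 occupy positions 1–2 → average rank (1+2)/2 = 1.5.
The 3 values of 416 occupy positions 3–5 → average rank 4.
The 2 values of 440 occupy positions 6–7 → average rank (6+7)/2 = 6.5.
Fay has value 291 ms → rank 1.5.

1.5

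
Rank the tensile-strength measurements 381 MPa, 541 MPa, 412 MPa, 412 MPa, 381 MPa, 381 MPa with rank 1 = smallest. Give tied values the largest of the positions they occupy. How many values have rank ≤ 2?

Sorted (ascending): 381, 381, 381, 412, 412, 541
The 3 values of 381 occupy positions 1–3 → each gets rank 3.
The 2 values of 412 occupy positions 4–5 → each gets rank 5.
Ranks ≤ 2: {} → 0 values.

0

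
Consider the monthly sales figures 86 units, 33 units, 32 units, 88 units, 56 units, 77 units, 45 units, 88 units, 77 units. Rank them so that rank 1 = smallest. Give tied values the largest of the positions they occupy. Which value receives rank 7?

Sorted (ascending): 32, 33, 45, 56, 77, 77, 86, 88, 88
The 2 values of 77 occupy positions 5–6 → each gets rank 6.
The 2 values of 88 occupy positions 8–9 → each gets rank 9.
Rank 7 → value 86.

86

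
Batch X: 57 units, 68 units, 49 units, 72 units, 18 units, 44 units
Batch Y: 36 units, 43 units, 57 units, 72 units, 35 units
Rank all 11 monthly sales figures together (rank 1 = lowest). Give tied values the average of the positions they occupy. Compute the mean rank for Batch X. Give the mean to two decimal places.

Sorted (ascending): 18, 35, 36, 43, 44, 49, 57, 57, 68, 72, 72
The 2 values of 57 occupy positions 7–8 → average rank (7+8)/2 = 7.5.
The 2 values of 72 occupy positions 10–11 → average rank (10+11)/2 = 10.5.
Batch X values → pooled ranks: 57→7.5, 68→9, 49→6, 72→10.5, 18→1, 44→5
Mean rank = (7.5 + 9 + 6 + 10.5 + 1 + 5) / 6 = 6.50

6.50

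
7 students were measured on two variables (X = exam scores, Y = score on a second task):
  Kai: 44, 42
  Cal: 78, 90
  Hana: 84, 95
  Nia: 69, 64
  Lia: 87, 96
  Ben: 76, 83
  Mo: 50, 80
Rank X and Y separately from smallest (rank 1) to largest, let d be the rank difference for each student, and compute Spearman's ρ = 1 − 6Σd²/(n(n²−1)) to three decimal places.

0.964

Ranks of variable 1: 1, 5, 6, 3, 7, 4, 2
Ranks of variable 2: 1, 5, 6, 2, 7, 4, 3
d = r₁ − r₂: 0, 0, 0, 1, 0, 0, -1
d²: 0, 0, 0, 1, 0, 0, 1; Σd² = 2
ρ = 1 − 6·2/(7·48) = 1 − 12/336 = 0.964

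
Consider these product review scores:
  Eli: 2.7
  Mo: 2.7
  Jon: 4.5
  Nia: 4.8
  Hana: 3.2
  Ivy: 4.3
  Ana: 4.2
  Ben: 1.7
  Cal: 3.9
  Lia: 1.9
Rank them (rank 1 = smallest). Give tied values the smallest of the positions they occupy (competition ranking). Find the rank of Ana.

Sorted (ascending): 1.7, 1.9, 2.7, 2.7, 3.2, 3.9, 4.2, 4.3, 4.5, 4.8
The 2 values of 2.7 occupy positions 3–4 → each gets rank 3.
Ana has value 4.2 → rank 7.

7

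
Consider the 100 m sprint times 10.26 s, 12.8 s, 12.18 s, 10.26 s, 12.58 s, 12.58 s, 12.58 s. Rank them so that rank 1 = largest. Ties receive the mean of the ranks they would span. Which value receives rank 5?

Sorted (descending): 12.8, 12.58, 12.58, 12.58, 12.18, 10.26, 10.26
The 3 values of 12.58 occupy positions 2–4 → average rank 3.
The 2 values of 10.26 occupy positions 6–7 → average rank (6+7)/2 = 6.5.
Rank 5 → value 12.18.

12.18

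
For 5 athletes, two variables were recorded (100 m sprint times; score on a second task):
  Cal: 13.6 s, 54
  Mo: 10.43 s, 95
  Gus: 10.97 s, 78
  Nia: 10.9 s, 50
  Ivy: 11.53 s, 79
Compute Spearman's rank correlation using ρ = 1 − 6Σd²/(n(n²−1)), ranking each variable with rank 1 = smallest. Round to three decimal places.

Ranks of variable 1: 5, 1, 3, 2, 4
Ranks of variable 2: 2, 5, 3, 1, 4
d = r₁ − r₂: 3, -4, 0, 1, 0
d²: 9, 16, 0, 1, 0; Σd² = 26
ρ = 1 − 6·26/(5·24) = 1 − 156/120 = -0.300

-0.300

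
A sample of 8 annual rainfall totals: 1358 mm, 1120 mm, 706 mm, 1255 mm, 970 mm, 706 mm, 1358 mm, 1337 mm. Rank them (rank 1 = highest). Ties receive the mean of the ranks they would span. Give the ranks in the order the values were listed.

Sorted (descending): 1358, 1358, 1337, 1255, 1120, 970, 706, 706
The 2 values of 1358 occupy positions 1–2 → average rank (1+2)/2 = 1.5.
The 2 values of 706 occupy positions 7–8 → average rank (7+8)/2 = 7.5.

1.5, 5, 7.5, 4, 6, 7.5, 1.5, 3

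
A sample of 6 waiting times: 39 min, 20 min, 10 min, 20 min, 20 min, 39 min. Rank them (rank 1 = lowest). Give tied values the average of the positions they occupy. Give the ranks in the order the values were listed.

5.5, 3, 1, 3, 3, 5.5

Sorted (ascending): 10, 20, 20, 20, 39, 39
The 3 values of 20 occupy positions 2–4 → average rank 3.
The 2 values of 39 occupy positions 5–6 → average rank (5+6)/2 = 5.5.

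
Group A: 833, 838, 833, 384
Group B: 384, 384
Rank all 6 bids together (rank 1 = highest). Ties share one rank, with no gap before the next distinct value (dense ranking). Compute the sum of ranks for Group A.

Sorted (descending): 838, 833, 833, 384, 384, 384
The 2 values of 833 share dense rank 2.
The 3 values of 384 share dense rank 3.
Remaining distinct values take the next consecutive integers.
Group A values → pooled ranks: 833→2, 838→1, 833→2, 384→3
Rank sum = 2 + 1 + 2 + 3 = 8

8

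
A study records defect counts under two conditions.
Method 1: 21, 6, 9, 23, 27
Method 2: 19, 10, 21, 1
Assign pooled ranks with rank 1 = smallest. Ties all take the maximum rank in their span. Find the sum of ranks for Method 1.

29

Sorted (ascending): 1, 6, 9, 10, 19, 21, 21, 23, 27
The 2 values of 21 occupy positions 6–7 → each gets rank 7.
Method 1 values → pooled ranks: 21→7, 6→2, 9→3, 23→8, 27→9
Rank sum = 7 + 2 + 3 + 8 + 9 = 29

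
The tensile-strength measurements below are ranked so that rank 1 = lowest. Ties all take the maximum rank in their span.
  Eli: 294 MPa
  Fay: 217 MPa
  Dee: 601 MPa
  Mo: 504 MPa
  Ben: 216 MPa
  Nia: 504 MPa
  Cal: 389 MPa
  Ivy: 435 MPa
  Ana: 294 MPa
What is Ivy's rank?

Sorted (ascending): 216, 217, 294, 294, 389, 435, 504, 504, 601
The 2 values of 294 occupy positions 3–4 → each gets rank 4.
The 2 values of 504 occupy positions 7–8 → each gets rank 8.
Ivy has value 435 MPa → rank 6.

6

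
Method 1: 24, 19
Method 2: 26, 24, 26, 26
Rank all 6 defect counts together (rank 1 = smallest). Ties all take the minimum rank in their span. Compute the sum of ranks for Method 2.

Sorted (ascending): 19, 24, 24, 26, 26, 26
The 2 values of 24 occupy positions 2–3 → each gets rank 2.
The 3 values of 26 occupy positions 4–6 → each gets rank 4.
Method 2 values → pooled ranks: 26→4, 24→2, 26→4, 26→4
Rank sum = 4 + 2 + 4 + 4 = 14

14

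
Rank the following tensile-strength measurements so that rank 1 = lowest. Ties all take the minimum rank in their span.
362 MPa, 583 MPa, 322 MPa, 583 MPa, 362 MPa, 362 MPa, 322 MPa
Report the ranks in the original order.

3, 6, 1, 6, 3, 3, 1

Sorted (ascending): 322, 322, 362, 362, 362, 583, 583
The 2 values of 322 occupy positions 1–2 → each gets rank 1.
The 3 values of 362 occupy positions 3–5 → each gets rank 3.
The 2 values of 583 occupy positions 6–7 → each gets rank 6.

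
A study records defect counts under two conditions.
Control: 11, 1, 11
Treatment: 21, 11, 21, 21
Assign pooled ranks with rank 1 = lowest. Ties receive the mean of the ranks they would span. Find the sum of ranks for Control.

7

Sorted (ascending): 1, 11, 11, 11, 21, 21, 21
The 3 values of 11 occupy positions 2–4 → average rank 3.
The 3 values of 21 occupy positions 5–7 → average rank 6.
Control values → pooled ranks: 11→3, 1→1, 11→3
Rank sum = 3 + 1 + 3 = 7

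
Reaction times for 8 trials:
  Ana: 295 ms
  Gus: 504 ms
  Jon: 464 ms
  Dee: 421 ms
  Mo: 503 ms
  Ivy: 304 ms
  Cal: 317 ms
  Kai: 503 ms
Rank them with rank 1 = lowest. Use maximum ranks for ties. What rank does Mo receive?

Sorted (ascending): 295, 304, 317, 421, 464, 503, 503, 504
The 2 values of 503 occupy positions 6–7 → each gets rank 7.
Mo has value 503 ms → rank 7.

7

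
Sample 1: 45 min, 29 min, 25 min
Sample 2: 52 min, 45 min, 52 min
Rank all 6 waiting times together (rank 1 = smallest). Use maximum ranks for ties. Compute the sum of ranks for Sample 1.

7

Sorted (ascending): 25, 29, 45, 45, 52, 52
The 2 values of 45 occupy positions 3–4 → each gets rank 4.
The 2 values of 52 occupy positions 5–6 → each gets rank 6.
Sample 1 values → pooled ranks: 45→4, 29→2, 25→1
Rank sum = 4 + 2 + 1 = 7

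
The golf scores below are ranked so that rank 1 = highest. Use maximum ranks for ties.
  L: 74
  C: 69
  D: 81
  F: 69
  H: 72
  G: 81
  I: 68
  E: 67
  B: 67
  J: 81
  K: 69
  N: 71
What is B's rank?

12

Sorted (descending): 81, 81, 81, 74, 72, 71, 69, 69, 69, 68, 67, 67
The 3 values of 81 occupy positions 1–3 → each gets rank 3.
The 3 values of 69 occupy positions 7–9 → each gets rank 9.
The 2 values of 67 occupy positions 11–12 → each gets rank 12.
B has value 67 → rank 12.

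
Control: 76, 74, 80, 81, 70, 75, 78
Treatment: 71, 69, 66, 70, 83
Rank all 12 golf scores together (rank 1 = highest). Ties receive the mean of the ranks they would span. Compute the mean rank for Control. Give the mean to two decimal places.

5.21

Sorted (descending): 83, 81, 80, 78, 76, 75, 74, 71, 70, 70, 69, 66
The 2 values of 70 occupy positions 9–10 → average rank (9+10)/2 = 9.5.
Control values → pooled ranks: 76→5, 74→7, 80→3, 81→2, 70→9.5, 75→6, 78→4
Mean rank = (5 + 7 + 3 + 2 + 9.5 + 6 + 4) / 7 = 5.21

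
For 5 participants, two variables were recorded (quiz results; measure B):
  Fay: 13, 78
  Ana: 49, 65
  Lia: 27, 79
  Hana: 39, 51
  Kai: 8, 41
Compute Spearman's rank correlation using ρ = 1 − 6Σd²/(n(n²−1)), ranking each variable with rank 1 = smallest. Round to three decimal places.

0.200

Ranks of variable 1: 2, 5, 3, 4, 1
Ranks of variable 2: 4, 3, 5, 2, 1
d = r₁ − r₂: -2, 2, -2, 2, 0
d²: 4, 4, 4, 4, 0; Σd² = 16
ρ = 1 − 6·16/(5·24) = 1 − 96/120 = 0.200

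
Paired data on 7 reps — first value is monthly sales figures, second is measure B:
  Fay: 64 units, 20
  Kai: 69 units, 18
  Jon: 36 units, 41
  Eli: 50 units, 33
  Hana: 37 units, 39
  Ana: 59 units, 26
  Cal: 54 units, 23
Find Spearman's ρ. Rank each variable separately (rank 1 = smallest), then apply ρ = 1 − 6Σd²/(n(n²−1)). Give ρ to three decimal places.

Ranks of variable 1: 6, 7, 1, 3, 2, 5, 4
Ranks of variable 2: 2, 1, 7, 5, 6, 4, 3
d = r₁ − r₂: 4, 6, -6, -2, -4, 1, 1
d²: 16, 36, 36, 4, 16, 1, 1; Σd² = 110
ρ = 1 − 6·110/(7·48) = 1 − 660/336 = -0.964

-0.964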